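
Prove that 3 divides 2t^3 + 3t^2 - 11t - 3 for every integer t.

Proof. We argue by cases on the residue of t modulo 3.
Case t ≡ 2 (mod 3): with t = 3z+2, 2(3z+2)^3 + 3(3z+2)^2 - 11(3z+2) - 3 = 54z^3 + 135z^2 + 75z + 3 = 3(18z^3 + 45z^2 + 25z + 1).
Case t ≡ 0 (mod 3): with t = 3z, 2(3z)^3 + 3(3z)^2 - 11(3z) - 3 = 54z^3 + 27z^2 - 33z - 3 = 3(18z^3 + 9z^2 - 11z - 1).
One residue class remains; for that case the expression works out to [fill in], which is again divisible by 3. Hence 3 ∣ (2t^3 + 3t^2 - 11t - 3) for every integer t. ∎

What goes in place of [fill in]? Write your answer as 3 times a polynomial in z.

3(18z^3 + 27z^2 + z - 3)

The residues treated are {2, 0}, so the missing case is t ≡ 1 (mod 3); write t = 3z+1.
Then 2(3z+1)^3 + 3(3z+1)^2 - 11(3z+1) - 3 = 54z^3 + 81z^2 + 3z - 9 = 3(18z^3 + 27z^2 + z - 3).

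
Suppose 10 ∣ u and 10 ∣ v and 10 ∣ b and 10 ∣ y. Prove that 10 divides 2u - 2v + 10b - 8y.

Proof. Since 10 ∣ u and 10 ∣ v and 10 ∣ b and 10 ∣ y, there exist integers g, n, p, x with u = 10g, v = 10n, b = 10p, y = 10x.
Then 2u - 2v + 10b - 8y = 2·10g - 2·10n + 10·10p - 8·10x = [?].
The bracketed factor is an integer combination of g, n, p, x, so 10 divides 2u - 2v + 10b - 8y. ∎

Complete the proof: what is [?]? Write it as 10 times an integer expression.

10(2g - 2n + 10p - 8x)

Pull the common 10 out of every term: 2·10g - 2·10n + 10·10p - 8·10x = 10(2g - 2n + 10p - 8x).
2g - 2n + 10p - 8x is an integer, which exhibits the divisibility.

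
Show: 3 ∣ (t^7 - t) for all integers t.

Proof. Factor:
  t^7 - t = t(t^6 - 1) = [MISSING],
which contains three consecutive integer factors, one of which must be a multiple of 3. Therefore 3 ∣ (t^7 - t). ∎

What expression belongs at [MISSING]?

t^6 - 1 = (t^2 - 1)(t^4 + t^2 + 1), and t^2 - 1 = (t-1)(t+1).
So t(t^6 - 1) = (t - 1)t(t + 1)(t^4 + t^2 + 1).

(t - 1)t(t + 1)(t^4 + t^2 + 1)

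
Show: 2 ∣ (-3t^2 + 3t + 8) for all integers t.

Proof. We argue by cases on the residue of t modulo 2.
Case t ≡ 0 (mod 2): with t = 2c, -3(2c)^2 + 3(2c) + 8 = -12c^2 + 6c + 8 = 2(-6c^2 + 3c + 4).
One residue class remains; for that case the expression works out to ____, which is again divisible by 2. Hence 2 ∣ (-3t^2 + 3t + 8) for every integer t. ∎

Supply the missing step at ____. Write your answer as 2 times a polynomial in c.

2(-6c^2 - 3c + 4)

The residues treated are {0}, so the missing case is t ≡ 1 (mod 2); write t = 2c+1.
Then -3(2c+1)^2 + 3(2c+1) + 8 = -12c^2 - 6c + 8 = 2(-6c^2 - 3c + 4).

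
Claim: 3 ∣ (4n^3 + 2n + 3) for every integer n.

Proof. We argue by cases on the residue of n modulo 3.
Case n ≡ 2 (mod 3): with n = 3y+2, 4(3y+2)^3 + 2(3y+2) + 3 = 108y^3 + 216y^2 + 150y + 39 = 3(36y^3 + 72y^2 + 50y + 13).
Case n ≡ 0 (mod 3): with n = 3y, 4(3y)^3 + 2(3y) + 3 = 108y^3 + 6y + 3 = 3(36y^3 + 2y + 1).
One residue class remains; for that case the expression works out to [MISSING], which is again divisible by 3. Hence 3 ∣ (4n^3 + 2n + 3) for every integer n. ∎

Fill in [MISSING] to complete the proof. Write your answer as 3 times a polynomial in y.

3(36y^3 + 36y^2 + 14y + 3)

The residues treated are {2, 0}, so the missing case is n ≡ 1 (mod 3); write n = 3y+1.
Then 4(3y+1)^3 + 2(3y+1) + 3 = 108y^3 + 108y^2 + 42y + 9 = 3(36y^3 + 36y^2 + 14y + 3).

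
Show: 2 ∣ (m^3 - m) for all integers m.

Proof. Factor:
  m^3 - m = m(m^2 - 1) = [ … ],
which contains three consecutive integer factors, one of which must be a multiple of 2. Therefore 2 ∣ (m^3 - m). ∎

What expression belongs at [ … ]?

(m - 1)m(m + 1)

m(m^2 - 1) = m(m - 1)(m + 1) = (m - 1)m(m + 1).
These three factors are consecutive integers, so their product is divisible by 2.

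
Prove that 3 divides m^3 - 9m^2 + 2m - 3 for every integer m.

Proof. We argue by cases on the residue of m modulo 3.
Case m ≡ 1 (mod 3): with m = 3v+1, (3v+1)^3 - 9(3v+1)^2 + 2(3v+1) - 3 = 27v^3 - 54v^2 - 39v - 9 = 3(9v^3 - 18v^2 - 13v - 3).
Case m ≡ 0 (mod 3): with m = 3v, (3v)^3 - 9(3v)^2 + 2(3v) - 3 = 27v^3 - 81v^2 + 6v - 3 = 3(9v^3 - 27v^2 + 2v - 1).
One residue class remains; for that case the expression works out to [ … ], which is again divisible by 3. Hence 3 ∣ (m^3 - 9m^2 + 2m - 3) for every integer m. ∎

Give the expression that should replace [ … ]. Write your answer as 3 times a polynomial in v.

3(9v^3 - 9v^2 - 22v - 9)

Only m ≡ 2 (mod 3) is unaccounted for. Put m = 3v+2:
(3v+2)^3 - 9(3v+2)^2 + 2(3v+2) - 3 expands to 27v^3 - 27v^2 - 66v - 27,
and factoring out 3 leaves 3(9v^3 - 9v^2 - 22v - 9).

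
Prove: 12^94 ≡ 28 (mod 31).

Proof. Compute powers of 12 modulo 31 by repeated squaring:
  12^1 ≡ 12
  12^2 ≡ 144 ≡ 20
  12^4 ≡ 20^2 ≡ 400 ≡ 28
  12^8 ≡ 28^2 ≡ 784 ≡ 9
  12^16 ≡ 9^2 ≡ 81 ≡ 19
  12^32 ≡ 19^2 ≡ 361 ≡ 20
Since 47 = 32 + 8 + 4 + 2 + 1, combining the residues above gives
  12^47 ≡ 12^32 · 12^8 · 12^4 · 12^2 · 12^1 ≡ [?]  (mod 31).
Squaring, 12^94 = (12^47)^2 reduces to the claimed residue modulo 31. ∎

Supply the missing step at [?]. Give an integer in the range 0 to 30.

11

Multiply the listed residues: 20 · 9 · 28 · 20 · 12 = 180 → 5040 → 100800 → 1209600.
Reducing modulo 31: 1209600 = 39019·31 + 11, so 12^47 ≡ 11.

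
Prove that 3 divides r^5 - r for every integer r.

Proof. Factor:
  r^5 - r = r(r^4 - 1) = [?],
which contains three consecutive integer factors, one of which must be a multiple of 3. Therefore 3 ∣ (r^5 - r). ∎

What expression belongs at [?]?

r^4 - 1 = (r^2 - 1)(r^2 + 1), and r^2 - 1 = (r-1)(r+1).
So r(r^4 - 1) = (r - 1)r(r + 1)(r^2 + 1).

(r - 1)r(r + 1)(r^2 + 1)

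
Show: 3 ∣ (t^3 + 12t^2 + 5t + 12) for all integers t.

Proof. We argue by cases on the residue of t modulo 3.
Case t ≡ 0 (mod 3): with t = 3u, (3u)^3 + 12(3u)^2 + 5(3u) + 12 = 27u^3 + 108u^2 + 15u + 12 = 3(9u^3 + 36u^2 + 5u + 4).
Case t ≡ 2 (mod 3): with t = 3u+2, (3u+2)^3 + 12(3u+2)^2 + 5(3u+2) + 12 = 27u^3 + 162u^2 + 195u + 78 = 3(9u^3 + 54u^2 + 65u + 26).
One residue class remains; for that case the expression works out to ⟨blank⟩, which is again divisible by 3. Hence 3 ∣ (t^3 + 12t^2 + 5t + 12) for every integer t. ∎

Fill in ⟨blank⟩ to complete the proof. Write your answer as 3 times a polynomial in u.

3(9u^3 + 45u^2 + 32u + 10)

Only t ≡ 1 (mod 3) is unaccounted for. Put t = 3u+1:
(3u+1)^3 + 12(3u+1)^2 + 5(3u+1) + 12 expands to 27u^3 + 135u^2 + 96u + 30,
and factoring out 3 leaves 3(9u^3 + 45u^2 + 32u + 10).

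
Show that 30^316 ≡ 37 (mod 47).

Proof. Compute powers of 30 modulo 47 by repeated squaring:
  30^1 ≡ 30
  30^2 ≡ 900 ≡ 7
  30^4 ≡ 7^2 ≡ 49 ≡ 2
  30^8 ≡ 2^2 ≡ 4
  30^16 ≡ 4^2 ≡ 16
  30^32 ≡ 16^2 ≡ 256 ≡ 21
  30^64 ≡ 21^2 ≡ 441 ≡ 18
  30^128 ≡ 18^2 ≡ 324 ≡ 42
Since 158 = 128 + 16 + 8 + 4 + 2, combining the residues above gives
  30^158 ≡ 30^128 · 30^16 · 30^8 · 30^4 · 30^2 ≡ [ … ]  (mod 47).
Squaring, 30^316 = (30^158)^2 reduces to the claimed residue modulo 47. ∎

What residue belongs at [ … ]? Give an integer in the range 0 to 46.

Multiply the listed residues: 42 · 16 · 4 · 2 · 7 = 672 → 2688 → 5376 → 37632.
Reducing modulo 47: 37632 = 800·47 + 32, so 30^158 ≡ 32.

32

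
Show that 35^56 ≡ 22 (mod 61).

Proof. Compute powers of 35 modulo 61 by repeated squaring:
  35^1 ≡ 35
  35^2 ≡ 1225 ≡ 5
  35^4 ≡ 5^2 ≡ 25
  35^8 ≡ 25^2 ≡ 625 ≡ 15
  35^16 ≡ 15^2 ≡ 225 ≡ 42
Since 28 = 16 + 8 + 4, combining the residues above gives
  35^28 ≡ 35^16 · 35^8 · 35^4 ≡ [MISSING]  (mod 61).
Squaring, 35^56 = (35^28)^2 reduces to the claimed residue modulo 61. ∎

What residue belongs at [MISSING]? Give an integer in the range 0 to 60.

12

Multiply the listed residues: 42 · 15 · 25 = 630 → 15750.
Reducing modulo 61: 15750 = 258·61 + 12, so 35^28 ≡ 12.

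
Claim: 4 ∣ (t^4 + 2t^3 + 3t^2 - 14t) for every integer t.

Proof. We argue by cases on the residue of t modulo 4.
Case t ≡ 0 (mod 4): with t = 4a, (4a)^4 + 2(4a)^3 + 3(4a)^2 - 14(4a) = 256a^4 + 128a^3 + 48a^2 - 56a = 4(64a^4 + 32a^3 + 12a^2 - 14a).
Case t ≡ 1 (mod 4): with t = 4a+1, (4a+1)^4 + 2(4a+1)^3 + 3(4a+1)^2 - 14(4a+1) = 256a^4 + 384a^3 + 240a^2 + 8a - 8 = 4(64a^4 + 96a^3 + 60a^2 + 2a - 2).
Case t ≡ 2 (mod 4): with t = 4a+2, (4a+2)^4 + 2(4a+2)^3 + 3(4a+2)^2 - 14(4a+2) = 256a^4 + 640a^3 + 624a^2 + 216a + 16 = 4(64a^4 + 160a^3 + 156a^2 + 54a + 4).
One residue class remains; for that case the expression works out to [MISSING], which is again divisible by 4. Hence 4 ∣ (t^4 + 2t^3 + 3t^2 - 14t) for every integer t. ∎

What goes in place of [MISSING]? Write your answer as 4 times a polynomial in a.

4(64a^4 + 224a^3 + 300a^2 + 166a + 30)

Only t ≡ 3 (mod 4) is unaccounted for. Put t = 4a+3:
(4a+3)^4 + 2(4a+3)^3 + 3(4a+3)^2 - 14(4a+3) expands to 256a^4 + 896a^3 + 1200a^2 + 664a + 120,
and factoring out 4 leaves 4(64a^4 + 224a^3 + 300a^2 + 166a + 30).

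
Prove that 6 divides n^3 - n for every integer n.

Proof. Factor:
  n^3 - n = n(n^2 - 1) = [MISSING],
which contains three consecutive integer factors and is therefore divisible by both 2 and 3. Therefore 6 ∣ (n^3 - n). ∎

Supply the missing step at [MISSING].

(n - 1)n(n + 1)

n(n^2 - 1) = n(n - 1)(n + 1) = (n - 1)n(n + 1).
These three factors are consecutive integers, so their product is divisible by 6.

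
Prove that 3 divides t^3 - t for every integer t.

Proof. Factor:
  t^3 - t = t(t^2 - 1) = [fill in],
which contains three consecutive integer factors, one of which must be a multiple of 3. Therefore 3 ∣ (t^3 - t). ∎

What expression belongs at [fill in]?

(t - 1)t(t + 1)

t(t^2 - 1) = t(t - 1)(t + 1) = (t - 1)t(t + 1).
These three factors are consecutive integers, so their product is divisible by 3.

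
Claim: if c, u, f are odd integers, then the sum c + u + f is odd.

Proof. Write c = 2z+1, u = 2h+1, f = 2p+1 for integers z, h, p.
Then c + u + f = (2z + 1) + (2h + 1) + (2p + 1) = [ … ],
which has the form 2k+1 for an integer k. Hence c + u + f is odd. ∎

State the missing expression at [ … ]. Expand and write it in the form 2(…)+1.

2(h + p + z + 1) + 1

Expanding: (2z + 1) + (2h + 1) + (2p + 1) = 2h + 2p + 2z + 3.
Every term except the constant is even, so this is 2(h + p + z + 1) + 1,
and h + p + z + 1 ∈ ℤ gives the required form.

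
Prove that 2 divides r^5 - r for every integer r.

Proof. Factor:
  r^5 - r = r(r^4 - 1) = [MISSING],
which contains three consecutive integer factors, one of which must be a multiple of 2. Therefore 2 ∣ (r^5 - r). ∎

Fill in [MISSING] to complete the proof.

(r - 1)r(r + 1)(r^2 + 1)

r^4 - 1 = (r^2 - 1)(r^2 + 1), and r^2 - 1 = (r-1)(r+1).
So r(r^4 - 1) = (r - 1)r(r + 1)(r^2 + 1).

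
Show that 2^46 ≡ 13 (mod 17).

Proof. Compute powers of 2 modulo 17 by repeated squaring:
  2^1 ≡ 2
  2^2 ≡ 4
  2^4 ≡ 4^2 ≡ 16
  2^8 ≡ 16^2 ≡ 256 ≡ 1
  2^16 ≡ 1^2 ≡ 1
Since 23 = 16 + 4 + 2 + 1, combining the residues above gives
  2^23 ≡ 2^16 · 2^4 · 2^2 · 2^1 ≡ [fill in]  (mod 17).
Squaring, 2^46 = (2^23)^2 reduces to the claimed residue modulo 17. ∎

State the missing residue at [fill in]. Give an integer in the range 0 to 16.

2^16 · 2^4 · 2^2 · 2^1 ≡ 1 · 16 · 4 · 2 = 128.
128 mod 17 = 9, so 2^23 ≡ 9 (mod 17).

9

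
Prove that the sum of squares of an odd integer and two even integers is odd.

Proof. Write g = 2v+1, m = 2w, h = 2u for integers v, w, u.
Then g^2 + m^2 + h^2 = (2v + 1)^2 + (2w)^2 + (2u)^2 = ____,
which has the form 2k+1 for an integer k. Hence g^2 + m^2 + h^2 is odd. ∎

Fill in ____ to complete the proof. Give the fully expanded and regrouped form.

2(2u^2 + 2v^2 + 2v + 2w^2) + 1

(2v + 1)^2 + (2w)^2 + (2u)^2 = 4u^2 + 4v^2 + 4v + 4w^2 + 1
= 2(2u^2 + 2v^2 + 2v + 2w^2) + 1.
Since 2u^2 + 2v^2 + 2v + 2w^2 is an integer, the sum of squares is of the form 2k+1 for an integer k.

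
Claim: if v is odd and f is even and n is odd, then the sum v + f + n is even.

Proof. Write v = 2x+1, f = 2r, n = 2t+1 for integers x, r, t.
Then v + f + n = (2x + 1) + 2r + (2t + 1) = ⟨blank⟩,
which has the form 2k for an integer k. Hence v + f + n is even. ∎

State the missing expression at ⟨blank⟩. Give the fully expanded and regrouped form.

2(r + t + x + 1)

(2x + 1) + 2r + (2t + 1) = 2r + 2t + 2x + 2
= 2(r + t + x + 1).
Since r + t + x + 1 is an integer, the sum is of the form 2k for an integer k.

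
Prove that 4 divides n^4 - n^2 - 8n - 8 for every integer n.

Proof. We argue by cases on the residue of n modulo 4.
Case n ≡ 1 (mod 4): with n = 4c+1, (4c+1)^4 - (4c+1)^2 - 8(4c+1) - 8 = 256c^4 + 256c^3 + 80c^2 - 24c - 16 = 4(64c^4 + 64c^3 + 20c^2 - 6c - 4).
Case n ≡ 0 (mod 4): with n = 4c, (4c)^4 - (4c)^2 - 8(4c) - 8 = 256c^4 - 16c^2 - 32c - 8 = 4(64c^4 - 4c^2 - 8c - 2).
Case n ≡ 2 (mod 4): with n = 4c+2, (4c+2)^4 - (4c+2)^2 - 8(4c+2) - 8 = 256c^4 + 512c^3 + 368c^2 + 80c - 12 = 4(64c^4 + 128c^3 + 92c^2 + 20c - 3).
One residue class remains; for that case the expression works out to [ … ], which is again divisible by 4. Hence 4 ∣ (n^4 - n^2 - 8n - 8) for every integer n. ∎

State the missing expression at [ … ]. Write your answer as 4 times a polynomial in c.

4(64c^4 + 192c^3 + 212c^2 + 94c + 10)

The residues treated are {1, 0, 2}, so the missing case is n ≡ 3 (mod 4); write n = 4c+3.
Then (4c+3)^4 - (4c+3)^2 - 8(4c+3) - 8 = 256c^4 + 768c^3 + 848c^2 + 376c + 40 = 4(64c^4 + 192c^3 + 212c^2 + 94c + 10).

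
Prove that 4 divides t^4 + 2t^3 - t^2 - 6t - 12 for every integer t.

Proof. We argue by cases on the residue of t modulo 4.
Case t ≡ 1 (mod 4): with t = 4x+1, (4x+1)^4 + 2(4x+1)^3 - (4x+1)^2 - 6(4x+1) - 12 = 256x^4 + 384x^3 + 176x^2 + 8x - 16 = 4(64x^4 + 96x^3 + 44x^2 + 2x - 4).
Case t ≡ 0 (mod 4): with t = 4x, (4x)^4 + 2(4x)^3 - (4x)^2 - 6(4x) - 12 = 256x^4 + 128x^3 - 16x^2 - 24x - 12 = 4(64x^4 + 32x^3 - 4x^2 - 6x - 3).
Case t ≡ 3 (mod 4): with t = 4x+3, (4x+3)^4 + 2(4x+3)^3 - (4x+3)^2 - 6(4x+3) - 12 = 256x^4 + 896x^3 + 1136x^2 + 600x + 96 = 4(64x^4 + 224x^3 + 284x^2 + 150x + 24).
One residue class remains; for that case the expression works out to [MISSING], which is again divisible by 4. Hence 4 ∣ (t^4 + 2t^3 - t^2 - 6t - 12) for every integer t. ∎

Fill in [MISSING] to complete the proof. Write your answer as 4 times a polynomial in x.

4(64x^4 + 160x^3 + 140x^2 + 46x + 1)

The residues treated are {1, 0, 3}, so the missing case is t ≡ 2 (mod 4); write t = 4x+2.
Then (4x+2)^4 + 2(4x+2)^3 - (4x+2)^2 - 6(4x+2) - 12 = 256x^4 + 640x^3 + 560x^2 + 184x + 4 = 4(64x^4 + 160x^3 + 140x^2 + 46x + 1).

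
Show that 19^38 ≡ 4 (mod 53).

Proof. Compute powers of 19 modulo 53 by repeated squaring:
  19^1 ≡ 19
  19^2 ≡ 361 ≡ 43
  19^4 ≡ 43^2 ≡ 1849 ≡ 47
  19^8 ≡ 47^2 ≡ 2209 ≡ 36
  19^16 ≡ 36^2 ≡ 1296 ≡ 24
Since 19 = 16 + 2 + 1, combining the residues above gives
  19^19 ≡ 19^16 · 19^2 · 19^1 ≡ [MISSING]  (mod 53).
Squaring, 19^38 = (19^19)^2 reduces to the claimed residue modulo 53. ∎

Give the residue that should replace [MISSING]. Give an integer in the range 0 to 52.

51

Multiply the listed residues: 24 · 43 · 19 = 1032 → 19608.
Reducing modulo 53: 19608 = 369·53 + 51, so 19^19 ≡ 51.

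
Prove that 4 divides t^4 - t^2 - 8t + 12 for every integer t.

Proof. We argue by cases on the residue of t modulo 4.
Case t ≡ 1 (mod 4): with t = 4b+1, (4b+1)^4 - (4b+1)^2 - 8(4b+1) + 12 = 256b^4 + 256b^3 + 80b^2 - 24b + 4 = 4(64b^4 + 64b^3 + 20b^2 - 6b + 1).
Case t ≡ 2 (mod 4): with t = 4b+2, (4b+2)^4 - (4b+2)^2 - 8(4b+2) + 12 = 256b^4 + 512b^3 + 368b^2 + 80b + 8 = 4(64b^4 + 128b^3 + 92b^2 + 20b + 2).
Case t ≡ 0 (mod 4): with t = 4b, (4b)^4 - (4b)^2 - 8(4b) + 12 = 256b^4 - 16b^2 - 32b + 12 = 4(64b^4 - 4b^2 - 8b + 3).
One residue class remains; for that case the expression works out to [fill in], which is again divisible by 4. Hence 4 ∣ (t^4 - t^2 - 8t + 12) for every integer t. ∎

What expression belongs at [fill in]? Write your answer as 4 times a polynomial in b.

4(64b^4 + 192b^3 + 212b^2 + 94b + 15)

Only t ≡ 3 (mod 4) is unaccounted for. Put t = 4b+3:
(4b+3)^4 - (4b+3)^2 - 8(4b+3) + 12 expands to 256b^4 + 768b^3 + 848b^2 + 376b + 60,
and factoring out 4 leaves 4(64b^4 + 192b^3 + 212b^2 + 94b + 15).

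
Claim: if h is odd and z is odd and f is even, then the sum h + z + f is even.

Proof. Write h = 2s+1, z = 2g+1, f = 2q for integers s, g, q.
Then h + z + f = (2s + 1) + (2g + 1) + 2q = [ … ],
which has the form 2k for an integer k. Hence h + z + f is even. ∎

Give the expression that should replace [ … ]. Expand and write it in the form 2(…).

2(g + q + s + 1)

(2s + 1) + (2g + 1) + 2q = 2g + 2q + 2s + 2
= 2(g + q + s + 1).
Since g + q + s + 1 is an integer, the sum is of the form 2k for an integer k.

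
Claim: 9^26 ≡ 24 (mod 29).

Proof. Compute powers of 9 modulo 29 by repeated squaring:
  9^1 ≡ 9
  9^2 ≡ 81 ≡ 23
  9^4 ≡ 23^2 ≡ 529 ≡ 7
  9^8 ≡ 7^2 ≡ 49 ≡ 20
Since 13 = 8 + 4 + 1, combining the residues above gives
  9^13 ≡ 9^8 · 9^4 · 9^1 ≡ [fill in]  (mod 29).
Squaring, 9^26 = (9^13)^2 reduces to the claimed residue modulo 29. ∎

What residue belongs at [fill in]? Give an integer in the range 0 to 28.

13

9^8 · 9^4 · 9^1 ≡ 20 · 7 · 9 = 1260.
1260 mod 29 = 13, so 9^13 ≡ 13 (mod 29).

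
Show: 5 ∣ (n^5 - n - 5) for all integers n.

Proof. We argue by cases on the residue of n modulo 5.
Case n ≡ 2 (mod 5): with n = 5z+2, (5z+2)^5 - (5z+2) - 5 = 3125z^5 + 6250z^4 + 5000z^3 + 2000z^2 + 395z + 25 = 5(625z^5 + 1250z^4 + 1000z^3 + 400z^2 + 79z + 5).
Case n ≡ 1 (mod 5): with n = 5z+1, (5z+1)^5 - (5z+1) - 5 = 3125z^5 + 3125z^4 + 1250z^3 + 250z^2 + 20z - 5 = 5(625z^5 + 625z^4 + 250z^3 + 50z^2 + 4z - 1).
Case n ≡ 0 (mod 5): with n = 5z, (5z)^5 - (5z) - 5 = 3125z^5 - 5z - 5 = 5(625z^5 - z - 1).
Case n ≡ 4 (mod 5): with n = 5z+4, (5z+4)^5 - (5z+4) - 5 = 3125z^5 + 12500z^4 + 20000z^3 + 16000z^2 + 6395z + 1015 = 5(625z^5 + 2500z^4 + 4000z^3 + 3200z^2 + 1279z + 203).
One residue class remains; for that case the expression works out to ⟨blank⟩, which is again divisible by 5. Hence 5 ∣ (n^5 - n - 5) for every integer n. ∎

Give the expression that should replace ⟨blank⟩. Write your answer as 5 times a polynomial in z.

Only n ≡ 3 (mod 5) is unaccounted for. Put n = 5z+3:
(5z+3)^5 - (5z+3) - 5 expands to 3125z^5 + 9375z^4 + 11250z^3 + 6750z^2 + 2020z + 235,
and factoring out 5 leaves 5(625z^5 + 1875z^4 + 2250z^3 + 1350z^2 + 404z + 47).

5(625z^5 + 1875z^4 + 2250z^3 + 1350z^2 + 404z + 47)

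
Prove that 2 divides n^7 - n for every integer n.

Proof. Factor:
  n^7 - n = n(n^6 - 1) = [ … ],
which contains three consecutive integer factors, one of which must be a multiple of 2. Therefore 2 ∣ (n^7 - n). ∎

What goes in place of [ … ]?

(n - 1)n(n + 1)(n^4 + n^2 + 1)

n^6 - 1 = (n^2 - 1)(n^4 + n^2 + 1), and n^2 - 1 = (n-1)(n+1).
So n(n^6 - 1) = (n - 1)n(n + 1)(n^4 + n^2 + 1).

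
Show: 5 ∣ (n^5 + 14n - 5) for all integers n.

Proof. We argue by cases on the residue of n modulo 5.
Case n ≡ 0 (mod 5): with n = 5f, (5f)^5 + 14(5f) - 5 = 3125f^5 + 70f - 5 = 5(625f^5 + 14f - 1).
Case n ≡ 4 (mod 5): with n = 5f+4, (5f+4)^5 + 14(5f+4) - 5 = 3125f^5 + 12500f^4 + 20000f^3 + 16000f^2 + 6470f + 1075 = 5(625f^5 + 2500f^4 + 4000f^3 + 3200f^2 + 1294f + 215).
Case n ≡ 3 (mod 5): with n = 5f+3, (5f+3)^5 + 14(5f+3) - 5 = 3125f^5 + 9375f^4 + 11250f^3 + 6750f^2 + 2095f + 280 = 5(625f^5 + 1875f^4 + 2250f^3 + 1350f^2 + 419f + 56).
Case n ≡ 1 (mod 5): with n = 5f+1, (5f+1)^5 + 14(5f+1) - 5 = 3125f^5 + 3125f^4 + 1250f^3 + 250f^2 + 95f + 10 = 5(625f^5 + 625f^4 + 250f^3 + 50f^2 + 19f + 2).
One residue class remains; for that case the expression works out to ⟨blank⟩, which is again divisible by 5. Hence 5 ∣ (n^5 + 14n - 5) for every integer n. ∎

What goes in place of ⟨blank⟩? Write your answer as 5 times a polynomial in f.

Only n ≡ 2 (mod 5) is unaccounted for. Put n = 5f+2:
(5f+2)^5 + 14(5f+2) - 5 expands to 3125f^5 + 6250f^4 + 5000f^3 + 2000f^2 + 470f + 55,
and factoring out 5 leaves 5(625f^5 + 1250f^4 + 1000f^3 + 400f^2 + 94f + 11).

5(625f^5 + 1250f^4 + 1000f^3 + 400f^2 + 94f + 11)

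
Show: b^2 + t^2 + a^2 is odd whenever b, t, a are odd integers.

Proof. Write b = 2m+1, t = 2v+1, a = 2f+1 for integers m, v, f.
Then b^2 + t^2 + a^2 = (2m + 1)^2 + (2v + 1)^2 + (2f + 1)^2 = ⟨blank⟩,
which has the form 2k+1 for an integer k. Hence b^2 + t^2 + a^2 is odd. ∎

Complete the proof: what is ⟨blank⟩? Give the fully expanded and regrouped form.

2(2f^2 + 2f + 2m^2 + 2m + 2v^2 + 2v + 1) + 1

(2m + 1)^2 + (2v + 1)^2 + (2f + 1)^2 = 4f^2 + 4f + 4m^2 + 4m + 4v^2 + 4v + 3
= 2(2f^2 + 2f + 2m^2 + 2m + 2v^2 + 2v + 1) + 1.
Since 2f^2 + 2f + 2m^2 + 2m + 2v^2 + 2v + 1 is an integer, the sum of squares is of the form 2k+1 for an integer k.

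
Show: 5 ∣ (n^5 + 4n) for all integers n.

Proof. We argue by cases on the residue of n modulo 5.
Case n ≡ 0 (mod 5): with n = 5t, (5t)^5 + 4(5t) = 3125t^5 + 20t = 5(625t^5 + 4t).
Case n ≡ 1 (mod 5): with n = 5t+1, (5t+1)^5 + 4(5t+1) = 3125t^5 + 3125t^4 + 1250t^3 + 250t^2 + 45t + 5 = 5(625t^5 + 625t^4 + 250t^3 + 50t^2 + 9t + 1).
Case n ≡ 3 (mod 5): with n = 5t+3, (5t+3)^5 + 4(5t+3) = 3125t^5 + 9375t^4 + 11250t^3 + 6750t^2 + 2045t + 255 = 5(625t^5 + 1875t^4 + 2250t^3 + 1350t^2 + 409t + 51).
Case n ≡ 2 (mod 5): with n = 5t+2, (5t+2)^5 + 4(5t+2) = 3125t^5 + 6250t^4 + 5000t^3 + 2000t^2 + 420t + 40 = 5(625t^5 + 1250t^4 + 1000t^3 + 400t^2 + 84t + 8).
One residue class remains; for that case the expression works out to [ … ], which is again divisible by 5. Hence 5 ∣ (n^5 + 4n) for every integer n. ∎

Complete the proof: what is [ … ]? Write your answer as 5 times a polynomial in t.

5(625t^5 + 2500t^4 + 4000t^3 + 3200t^2 + 1284t + 208)

Only n ≡ 4 (mod 5) is unaccounted for. Put n = 5t+4:
(5t+4)^5 + 4(5t+4) expands to 3125t^5 + 12500t^4 + 20000t^3 + 16000t^2 + 6420t + 1040,
and factoring out 5 leaves 5(625t^5 + 2500t^4 + 4000t^3 + 3200t^2 + 1284t + 208).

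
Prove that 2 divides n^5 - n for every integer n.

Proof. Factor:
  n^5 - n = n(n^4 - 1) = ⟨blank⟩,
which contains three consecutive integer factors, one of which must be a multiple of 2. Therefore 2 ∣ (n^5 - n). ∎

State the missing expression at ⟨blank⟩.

(n - 1)n(n + 1)(n^2 + 1)

n^4 - 1 = (n^2 - 1)(n^2 + 1), and n^2 - 1 = (n-1)(n+1).
So n(n^4 - 1) = (n - 1)n(n + 1)(n^2 + 1).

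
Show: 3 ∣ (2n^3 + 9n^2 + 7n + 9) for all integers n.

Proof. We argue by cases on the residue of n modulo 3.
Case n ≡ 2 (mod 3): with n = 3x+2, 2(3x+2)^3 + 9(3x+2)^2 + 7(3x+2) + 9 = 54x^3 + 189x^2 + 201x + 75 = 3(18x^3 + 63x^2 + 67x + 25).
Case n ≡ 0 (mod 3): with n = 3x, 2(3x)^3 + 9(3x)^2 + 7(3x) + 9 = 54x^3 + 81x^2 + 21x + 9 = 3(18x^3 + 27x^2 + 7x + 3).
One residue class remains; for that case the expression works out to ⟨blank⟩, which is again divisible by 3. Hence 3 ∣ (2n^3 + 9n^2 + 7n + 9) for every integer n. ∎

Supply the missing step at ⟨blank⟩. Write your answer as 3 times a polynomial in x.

3(18x^3 + 45x^2 + 31x + 9)

The residues treated are {2, 0}, so the missing case is n ≡ 1 (mod 3); write n = 3x+1.
Then 2(3x+1)^3 + 9(3x+1)^2 + 7(3x+1) + 9 = 54x^3 + 135x^2 + 93x + 27 = 3(18x^3 + 45x^2 + 31x + 9).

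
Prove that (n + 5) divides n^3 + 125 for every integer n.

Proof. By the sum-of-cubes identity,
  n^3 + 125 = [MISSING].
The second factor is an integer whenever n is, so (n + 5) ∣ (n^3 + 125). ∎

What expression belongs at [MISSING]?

a^3 + b^3 = (a + b)(a^2 - ab + b^2). With a = n, b = 5:
n^3 + 125 = (n + 5)(n^2 - 5n + 25).

(n + 5)(n^2 - 5n + 25)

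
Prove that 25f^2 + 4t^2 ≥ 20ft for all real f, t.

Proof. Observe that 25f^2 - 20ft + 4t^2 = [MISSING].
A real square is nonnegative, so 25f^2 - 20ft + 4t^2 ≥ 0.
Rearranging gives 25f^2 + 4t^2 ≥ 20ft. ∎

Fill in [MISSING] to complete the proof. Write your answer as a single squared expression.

(5f - 2t)^2

The leading and trailing coefficients are 5^2 and 2^2, and 20 = 2·5·2, so the trinomial is (5f - 2t)^2.
Hence 25f^2 - 20ft + 4t^2 ≥ 0.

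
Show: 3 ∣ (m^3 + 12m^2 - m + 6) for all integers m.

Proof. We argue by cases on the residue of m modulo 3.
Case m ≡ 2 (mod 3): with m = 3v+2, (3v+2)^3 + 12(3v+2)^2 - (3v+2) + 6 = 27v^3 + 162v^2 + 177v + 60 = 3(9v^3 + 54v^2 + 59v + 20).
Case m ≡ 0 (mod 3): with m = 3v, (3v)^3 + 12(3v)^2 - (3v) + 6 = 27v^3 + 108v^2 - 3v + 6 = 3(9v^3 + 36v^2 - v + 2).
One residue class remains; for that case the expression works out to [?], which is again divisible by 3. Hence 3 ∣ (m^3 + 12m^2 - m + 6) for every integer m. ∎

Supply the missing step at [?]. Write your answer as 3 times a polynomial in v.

The residues treated are {2, 0}, so the missing case is m ≡ 1 (mod 3); write m = 3v+1.
Then (3v+1)^3 + 12(3v+1)^2 - (3v+1) + 6 = 27v^3 + 135v^2 + 78v + 18 = 3(9v^3 + 45v^2 + 26v + 6).

3(9v^3 + 45v^2 + 26v + 6)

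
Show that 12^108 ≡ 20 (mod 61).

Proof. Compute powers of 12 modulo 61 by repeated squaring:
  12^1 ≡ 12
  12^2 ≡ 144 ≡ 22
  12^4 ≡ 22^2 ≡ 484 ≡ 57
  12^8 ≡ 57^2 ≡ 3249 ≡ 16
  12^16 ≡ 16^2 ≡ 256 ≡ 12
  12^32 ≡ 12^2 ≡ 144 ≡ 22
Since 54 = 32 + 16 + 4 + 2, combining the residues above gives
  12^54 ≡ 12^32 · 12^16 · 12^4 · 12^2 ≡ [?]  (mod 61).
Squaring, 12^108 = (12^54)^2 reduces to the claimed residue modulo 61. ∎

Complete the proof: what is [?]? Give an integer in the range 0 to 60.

12^32 · 12^16 · 12^4 · 12^2 ≡ 22 · 12 · 57 · 22 = 331056.
331056 mod 61 = 9, so 12^54 ≡ 9 (mod 61).

9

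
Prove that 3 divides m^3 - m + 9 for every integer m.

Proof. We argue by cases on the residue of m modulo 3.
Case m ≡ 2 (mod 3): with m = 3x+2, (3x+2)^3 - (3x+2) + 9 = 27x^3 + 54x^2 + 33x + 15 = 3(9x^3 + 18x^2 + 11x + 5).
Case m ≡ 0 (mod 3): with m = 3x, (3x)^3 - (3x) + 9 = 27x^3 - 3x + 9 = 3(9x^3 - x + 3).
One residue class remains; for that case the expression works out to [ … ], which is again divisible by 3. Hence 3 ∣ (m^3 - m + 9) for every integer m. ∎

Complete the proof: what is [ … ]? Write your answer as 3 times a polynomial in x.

3(9x^3 + 9x^2 + 2x + 3)

Only m ≡ 1 (mod 3) is unaccounted for. Put m = 3x+1:
(3x+1)^3 - (3x+1) + 9 expands to 27x^3 + 27x^2 + 6x + 9,
and factoring out 3 leaves 3(9x^3 + 9x^2 + 2x + 3).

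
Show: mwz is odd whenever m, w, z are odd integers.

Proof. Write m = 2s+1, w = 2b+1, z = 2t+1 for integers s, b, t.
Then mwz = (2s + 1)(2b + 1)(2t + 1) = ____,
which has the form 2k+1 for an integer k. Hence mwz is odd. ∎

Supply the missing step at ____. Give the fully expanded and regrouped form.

2(4bst + 2bs + 2bt + b + 2st + s + t) + 1

(2s + 1)(2b + 1)(2t + 1) = 8bst + 4bs + 4bt + 2b + 4st + 2s + 2t + 1
= 2(4bst + 2bs + 2bt + b + 2st + s + t) + 1.
Since 4bst + 2bs + 2bt + b + 2st + s + t is an integer, the product is of the form 2k+1 for an integer k.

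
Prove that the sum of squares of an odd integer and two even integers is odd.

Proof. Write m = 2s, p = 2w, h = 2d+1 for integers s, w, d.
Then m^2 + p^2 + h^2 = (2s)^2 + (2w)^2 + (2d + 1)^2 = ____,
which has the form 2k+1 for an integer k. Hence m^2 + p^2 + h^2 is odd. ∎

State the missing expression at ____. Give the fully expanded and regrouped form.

2(2d^2 + 2d + 2s^2 + 2w^2) + 1

(2s)^2 + (2w)^2 + (2d + 1)^2 = 4d^2 + 4d + 4s^2 + 4w^2 + 1
= 2(2d^2 + 2d + 2s^2 + 2w^2) + 1.
Since 2d^2 + 2d + 2s^2 + 2w^2 is an integer, the sum of squares is of the form 2k+1 for an integer k.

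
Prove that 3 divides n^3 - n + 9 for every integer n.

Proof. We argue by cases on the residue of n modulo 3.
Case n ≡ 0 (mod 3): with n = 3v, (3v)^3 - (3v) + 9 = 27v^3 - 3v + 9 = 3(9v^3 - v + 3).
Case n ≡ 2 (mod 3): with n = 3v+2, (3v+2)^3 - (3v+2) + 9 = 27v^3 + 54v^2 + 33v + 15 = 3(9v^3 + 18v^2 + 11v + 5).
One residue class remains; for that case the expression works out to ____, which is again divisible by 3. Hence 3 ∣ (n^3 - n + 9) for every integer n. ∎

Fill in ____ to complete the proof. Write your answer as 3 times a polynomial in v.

3(9v^3 + 9v^2 + 2v + 3)

Only n ≡ 1 (mod 3) is unaccounted for. Put n = 3v+1:
(3v+1)^3 - (3v+1) + 9 expands to 27v^3 + 27v^2 + 6v + 9,
and factoring out 3 leaves 3(9v^3 + 9v^2 + 2v + 3).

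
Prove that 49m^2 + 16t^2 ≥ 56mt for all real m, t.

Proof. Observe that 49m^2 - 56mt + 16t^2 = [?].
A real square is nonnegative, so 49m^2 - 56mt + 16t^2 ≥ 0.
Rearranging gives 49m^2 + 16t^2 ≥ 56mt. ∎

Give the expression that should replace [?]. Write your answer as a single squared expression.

(7m - 4t)^2

49m^2 - 56mt + 16t^2 is a perfect-square trinomial: the outer terms are (7m)^2 and (4t)^2, and the cross term is -2·7m·4t.
So 49m^2 - 56mt + 16t^2 = (7m - 4t)^2 ≥ 0.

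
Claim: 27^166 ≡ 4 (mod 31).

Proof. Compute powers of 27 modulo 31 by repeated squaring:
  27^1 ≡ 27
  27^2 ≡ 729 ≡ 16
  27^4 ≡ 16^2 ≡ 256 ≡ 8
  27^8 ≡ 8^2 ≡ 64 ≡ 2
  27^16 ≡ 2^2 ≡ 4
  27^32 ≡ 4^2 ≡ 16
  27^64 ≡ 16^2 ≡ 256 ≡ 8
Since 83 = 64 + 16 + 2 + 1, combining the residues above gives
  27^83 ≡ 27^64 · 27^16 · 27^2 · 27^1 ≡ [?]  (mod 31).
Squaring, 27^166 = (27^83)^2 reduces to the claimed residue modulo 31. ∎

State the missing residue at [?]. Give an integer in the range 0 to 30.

29

Multiply the listed residues: 8 · 4 · 16 · 27 = 32 → 512 → 13824.
Reducing modulo 31: 13824 = 445·31 + 29, so 27^83 ≡ 29.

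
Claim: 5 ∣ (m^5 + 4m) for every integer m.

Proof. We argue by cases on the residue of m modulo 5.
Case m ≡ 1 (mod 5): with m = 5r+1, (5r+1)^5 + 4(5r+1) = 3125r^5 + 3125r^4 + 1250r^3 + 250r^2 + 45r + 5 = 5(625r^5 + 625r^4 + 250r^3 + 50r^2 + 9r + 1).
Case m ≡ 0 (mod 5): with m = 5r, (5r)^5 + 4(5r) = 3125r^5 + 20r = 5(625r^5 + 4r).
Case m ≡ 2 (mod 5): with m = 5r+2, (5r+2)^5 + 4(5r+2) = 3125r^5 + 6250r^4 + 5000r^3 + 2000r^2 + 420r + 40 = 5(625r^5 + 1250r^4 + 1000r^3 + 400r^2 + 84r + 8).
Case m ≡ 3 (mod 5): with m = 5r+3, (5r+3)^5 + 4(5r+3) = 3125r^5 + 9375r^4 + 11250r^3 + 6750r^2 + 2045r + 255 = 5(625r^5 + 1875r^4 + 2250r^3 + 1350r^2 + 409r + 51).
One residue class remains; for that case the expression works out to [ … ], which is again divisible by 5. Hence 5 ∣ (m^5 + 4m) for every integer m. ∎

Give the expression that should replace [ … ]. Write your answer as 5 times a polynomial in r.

Only m ≡ 4 (mod 5) is unaccounted for. Put m = 5r+4:
(5r+4)^5 + 4(5r+4) expands to 3125r^5 + 12500r^4 + 20000r^3 + 16000r^2 + 6420r + 1040,
and factoring out 5 leaves 5(625r^5 + 2500r^4 + 4000r^3 + 3200r^2 + 1284r + 208).

5(625r^5 + 2500r^4 + 4000r^3 + 3200r^2 + 1284r + 208)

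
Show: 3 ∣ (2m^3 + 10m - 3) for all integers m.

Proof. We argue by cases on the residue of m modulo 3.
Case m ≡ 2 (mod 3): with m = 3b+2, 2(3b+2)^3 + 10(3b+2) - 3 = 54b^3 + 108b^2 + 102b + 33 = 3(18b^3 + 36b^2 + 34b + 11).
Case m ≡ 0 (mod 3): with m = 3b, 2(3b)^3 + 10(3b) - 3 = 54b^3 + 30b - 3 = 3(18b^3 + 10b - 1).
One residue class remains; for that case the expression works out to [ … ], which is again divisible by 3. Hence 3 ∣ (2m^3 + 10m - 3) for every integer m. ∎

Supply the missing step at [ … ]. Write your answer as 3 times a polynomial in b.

3(18b^3 + 18b^2 + 16b + 3)

The residues treated are {2, 0}, so the missing case is m ≡ 1 (mod 3); write m = 3b+1.
Then 2(3b+1)^3 + 10(3b+1) - 3 = 54b^3 + 54b^2 + 48b + 9 = 3(18b^3 + 18b^2 + 16b + 3).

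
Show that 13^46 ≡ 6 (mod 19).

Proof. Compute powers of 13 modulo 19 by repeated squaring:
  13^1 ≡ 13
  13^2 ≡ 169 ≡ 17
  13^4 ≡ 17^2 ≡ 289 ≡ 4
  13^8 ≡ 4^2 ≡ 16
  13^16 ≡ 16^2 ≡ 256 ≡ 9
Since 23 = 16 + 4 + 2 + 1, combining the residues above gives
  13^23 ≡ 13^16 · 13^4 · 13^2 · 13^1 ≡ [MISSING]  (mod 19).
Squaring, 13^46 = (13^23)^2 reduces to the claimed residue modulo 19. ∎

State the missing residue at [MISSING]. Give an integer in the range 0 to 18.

14

13^16 · 13^4 · 13^2 · 13^1 ≡ 9 · 4 · 17 · 13 = 7956.
7956 mod 19 = 14, so 13^23 ≡ 14 (mod 19).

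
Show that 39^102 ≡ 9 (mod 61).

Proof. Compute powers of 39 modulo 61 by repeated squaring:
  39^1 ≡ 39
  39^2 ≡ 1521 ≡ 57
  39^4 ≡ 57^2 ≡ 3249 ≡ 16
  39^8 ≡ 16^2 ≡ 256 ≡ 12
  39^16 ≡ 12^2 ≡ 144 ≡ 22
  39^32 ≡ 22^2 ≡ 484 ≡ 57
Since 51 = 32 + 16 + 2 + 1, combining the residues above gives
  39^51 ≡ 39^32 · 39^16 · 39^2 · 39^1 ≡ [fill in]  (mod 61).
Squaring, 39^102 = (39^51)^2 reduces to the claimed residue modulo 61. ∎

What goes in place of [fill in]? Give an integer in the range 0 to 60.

Multiply the listed residues: 57 · 22 · 57 · 39 = 1254 → 71478 → 2787642.
Reducing modulo 61: 2787642 = 45699·61 + 3, so 39^51 ≡ 3.

3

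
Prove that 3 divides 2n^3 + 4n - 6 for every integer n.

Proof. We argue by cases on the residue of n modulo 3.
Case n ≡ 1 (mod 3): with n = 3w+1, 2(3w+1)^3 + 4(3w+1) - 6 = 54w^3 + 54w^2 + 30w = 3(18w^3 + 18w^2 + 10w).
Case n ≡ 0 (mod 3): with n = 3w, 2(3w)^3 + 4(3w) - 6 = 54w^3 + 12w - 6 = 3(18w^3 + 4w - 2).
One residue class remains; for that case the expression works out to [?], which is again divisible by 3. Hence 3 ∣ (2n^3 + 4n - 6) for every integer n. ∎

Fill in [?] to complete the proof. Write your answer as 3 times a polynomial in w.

The residues treated are {1, 0}, so the missing case is n ≡ 2 (mod 3); write n = 3w+2.
Then 2(3w+2)^3 + 4(3w+2) - 6 = 54w^3 + 108w^2 + 84w + 18 = 3(18w^3 + 36w^2 + 28w + 6).

3(18w^3 + 36w^2 + 28w + 6)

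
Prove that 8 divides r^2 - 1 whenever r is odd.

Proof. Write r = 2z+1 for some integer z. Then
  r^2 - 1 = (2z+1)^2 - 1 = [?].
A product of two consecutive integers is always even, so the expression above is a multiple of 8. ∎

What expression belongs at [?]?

(2z+1)^2 - 1 = 4z^2 + 4z + 1 - 1 = 4z^2 + 4z = 4z(z+1).
Since z and z+1 are consecutive, z(z+1) is even, and 4·(even) is a multiple of 8.

4z(z + 1)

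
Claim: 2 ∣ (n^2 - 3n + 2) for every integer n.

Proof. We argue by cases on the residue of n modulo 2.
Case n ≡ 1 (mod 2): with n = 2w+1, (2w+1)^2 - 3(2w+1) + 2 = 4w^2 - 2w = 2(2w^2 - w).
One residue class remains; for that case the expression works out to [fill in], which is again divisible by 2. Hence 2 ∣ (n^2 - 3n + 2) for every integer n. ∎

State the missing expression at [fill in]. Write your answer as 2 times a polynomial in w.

The residues treated are {1}, so the missing case is n ≡ 0 (mod 2); write n = 2w.
Then (2w)^2 - 3(2w) + 2 = 4w^2 - 6w + 2 = 2(2w^2 - 3w + 1).

2(2w^2 - 3w + 1)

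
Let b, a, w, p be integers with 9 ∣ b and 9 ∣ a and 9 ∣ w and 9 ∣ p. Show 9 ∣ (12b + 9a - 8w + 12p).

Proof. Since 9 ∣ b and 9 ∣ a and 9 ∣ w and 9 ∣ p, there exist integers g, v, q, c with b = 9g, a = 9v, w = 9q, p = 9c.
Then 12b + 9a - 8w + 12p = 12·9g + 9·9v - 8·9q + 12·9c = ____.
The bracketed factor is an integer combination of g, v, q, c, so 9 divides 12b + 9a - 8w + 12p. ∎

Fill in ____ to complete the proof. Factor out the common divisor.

9(12c + 12g - 8q + 9v)

Each term has a factor of 9: 12·9g + 9·9v - 8·9q + 12·9c = 9·(12c + 12g - 8q + 9v).
Since 12c + 12g - 8q + 9v is an integer, 9 ∣ (12b + 9a - 8w + 12p).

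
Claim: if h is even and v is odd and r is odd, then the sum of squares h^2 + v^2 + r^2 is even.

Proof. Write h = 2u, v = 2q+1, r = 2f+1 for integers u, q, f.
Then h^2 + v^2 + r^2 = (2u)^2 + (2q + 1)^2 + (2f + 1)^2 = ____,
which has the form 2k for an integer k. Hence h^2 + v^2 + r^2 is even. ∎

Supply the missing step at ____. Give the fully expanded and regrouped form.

2(2f^2 + 2f + 2q^2 + 2q + 2u^2 + 1)

Expanding: (2u)^2 + (2q + 1)^2 + (2f + 1)^2 = 4f^2 + 4f + 4q^2 + 4q + 4u^2 + 2.
Every term is even; pulling out the factor of 2 gives 2(2f^2 + 2f + 2q^2 + 2q + 2u^2 + 1).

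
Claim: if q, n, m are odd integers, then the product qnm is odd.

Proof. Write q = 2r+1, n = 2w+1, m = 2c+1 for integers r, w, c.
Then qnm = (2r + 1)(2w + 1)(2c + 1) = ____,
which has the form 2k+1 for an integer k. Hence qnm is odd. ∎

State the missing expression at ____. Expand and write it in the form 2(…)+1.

Expanding: (2r + 1)(2w + 1)(2c + 1) = 8crw + 4cr + 4cw + 2c + 4rw + 2r + 2w + 1.
Every term except the constant is even, so this is 2(4crw + 2cr + 2cw + c + 2rw + r + w) + 1,
and 4crw + 2cr + 2cw + c + 2rw + r + w ∈ ℤ gives the required form.

2(4crw + 2cr + 2cw + c + 2rw + r + w) + 1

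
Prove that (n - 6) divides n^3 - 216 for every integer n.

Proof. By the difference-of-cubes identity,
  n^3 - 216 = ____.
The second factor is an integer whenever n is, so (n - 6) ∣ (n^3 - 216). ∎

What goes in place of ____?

(n - 6)(n^2 + 6n + 36)

a^3 - b^3 = (a - b)(a^2 + ab + b^2). With a = n, b = 6:
n^3 - 216 = (n - 6)(n^2 + 6n + 36).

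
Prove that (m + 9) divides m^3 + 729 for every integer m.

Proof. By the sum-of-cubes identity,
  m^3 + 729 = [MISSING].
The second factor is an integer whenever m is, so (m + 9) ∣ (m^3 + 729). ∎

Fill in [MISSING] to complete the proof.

(m + 9)(m^2 - 9m + 81)

a^3 + b^3 = (a + b)(a^2 - ab + b^2). With a = m, b = 9:
m^3 + 729 = (m + 9)(m^2 - 9m + 81).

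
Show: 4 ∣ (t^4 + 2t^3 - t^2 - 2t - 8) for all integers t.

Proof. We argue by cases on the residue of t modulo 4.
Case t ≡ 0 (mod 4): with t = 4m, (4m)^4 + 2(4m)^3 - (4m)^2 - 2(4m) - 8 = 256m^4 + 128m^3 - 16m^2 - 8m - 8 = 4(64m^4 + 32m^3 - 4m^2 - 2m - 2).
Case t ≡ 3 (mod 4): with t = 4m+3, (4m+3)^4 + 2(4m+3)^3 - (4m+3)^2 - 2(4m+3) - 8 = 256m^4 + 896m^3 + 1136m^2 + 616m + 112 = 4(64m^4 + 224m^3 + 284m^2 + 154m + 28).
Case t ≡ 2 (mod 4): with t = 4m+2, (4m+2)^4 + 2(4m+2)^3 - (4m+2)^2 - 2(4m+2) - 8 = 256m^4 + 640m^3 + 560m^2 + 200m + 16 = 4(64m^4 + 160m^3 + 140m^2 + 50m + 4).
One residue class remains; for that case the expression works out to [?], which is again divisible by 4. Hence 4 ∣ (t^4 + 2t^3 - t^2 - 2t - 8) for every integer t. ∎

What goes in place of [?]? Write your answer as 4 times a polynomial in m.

The residues treated are {0, 3, 2}, so the missing case is t ≡ 1 (mod 4); write t = 4m+1.
Then (4m+1)^4 + 2(4m+1)^3 - (4m+1)^2 - 2(4m+1) - 8 = 256m^4 + 384m^3 + 176m^2 + 24m - 8 = 4(64m^4 + 96m^3 + 44m^2 + 6m - 2).

4(64m^4 + 96m^3 + 44m^2 + 6m - 2)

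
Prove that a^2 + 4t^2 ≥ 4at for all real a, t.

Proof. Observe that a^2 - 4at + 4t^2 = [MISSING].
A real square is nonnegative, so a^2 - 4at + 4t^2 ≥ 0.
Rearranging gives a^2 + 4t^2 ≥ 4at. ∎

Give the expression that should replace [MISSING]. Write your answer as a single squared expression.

The leading and trailing coefficients are 1^2 and 2^2, and 4 = 2·1·2, so the trinomial is (a - 2t)^2.
Hence a^2 - 4at + 4t^2 ≥ 0.

(a - 2t)^2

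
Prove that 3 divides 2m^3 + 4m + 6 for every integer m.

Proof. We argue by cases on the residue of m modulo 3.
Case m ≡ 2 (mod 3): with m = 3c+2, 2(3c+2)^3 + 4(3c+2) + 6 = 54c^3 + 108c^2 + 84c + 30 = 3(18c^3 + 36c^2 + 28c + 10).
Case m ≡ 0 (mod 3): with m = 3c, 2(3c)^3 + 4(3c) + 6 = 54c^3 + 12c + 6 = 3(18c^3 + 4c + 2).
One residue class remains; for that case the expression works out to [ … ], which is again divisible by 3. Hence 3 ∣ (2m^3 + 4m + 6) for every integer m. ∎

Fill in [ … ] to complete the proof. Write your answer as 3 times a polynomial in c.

The residues treated are {2, 0}, so the missing case is m ≡ 1 (mod 3); write m = 3c+1.
Then 2(3c+1)^3 + 4(3c+1) + 6 = 54c^3 + 54c^2 + 30c + 12 = 3(18c^3 + 18c^2 + 10c + 4).

3(18c^3 + 18c^2 + 10c + 4)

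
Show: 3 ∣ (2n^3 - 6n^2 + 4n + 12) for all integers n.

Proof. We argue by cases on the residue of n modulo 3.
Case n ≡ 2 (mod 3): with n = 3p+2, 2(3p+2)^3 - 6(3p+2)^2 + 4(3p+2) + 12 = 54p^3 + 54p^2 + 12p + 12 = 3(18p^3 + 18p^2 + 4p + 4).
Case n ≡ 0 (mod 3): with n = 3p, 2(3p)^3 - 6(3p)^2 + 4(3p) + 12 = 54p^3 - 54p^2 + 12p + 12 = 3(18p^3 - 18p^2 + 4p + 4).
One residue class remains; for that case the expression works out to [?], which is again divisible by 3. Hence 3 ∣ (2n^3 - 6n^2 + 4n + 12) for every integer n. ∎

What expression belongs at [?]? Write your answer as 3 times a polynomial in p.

3(18p^3 - 2p + 4)

Only n ≡ 1 (mod 3) is unaccounted for. Put n = 3p+1:
2(3p+1)^3 - 6(3p+1)^2 + 4(3p+1) + 12 expands to 54p^3 - 6p + 12,
and factoring out 3 leaves 3(18p^3 - 2p + 4).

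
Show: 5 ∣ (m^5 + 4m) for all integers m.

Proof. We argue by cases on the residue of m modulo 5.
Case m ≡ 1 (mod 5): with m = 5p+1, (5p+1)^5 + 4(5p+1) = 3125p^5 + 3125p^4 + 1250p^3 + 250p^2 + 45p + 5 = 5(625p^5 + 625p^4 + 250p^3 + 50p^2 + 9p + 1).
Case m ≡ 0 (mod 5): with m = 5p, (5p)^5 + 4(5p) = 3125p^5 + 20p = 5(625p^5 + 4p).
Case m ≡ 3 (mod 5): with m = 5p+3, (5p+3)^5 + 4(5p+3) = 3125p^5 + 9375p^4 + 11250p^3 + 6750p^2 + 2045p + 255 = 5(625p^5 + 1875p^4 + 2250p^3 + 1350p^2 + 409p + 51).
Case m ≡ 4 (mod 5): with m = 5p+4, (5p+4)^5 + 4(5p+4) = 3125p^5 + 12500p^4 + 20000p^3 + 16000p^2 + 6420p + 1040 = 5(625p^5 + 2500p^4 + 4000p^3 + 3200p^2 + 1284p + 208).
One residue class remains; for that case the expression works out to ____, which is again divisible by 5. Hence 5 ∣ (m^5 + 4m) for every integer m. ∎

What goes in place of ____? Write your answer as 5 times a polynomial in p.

The residues treated are {1, 0, 3, 4}, so the missing case is m ≡ 2 (mod 5); write m = 5p+2.
Then (5p+2)^5 + 4(5p+2) = 3125p^5 + 6250p^4 + 5000p^3 + 2000p^2 + 420p + 40 = 5(625p^5 + 1250p^4 + 1000p^3 + 400p^2 + 84p + 8).

5(625p^5 + 1250p^4 + 1000p^3 + 400p^2 + 84p + 8)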